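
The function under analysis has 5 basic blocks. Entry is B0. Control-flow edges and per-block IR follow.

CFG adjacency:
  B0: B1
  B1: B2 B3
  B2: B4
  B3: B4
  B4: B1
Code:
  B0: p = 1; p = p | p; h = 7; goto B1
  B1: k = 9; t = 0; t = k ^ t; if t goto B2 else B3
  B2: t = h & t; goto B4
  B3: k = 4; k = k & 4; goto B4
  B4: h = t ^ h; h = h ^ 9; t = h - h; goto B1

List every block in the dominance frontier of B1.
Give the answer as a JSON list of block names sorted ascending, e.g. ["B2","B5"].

Answer: ["B1"]

Analysis:
idom tree: B1←B0 B2←B1 B3←B1 B4←B1
Join-block Dom:
  B1: preds {B0,B4}: {B0} ∩ {B0,B1,B4} = {B0}; idom=B0
  B4: preds {B2,B3}: {B0,B1,B2} ∩ {B0,B1,B3} = {B0,B1}; idom=B1

Frontier:
  join B1 pred B0: · stop@B0
  join B1 pred B4: B4→B1 stop@B0
  join B4 pred B2: B2 stop@B1
  join B4 pred B3: B3 stop@B1
  B0 → ∅
  B1 → {B1}
  B2 → {B4}
  B3 → {B4}
  B4 → {B1}

DF(B1) = ["B1"]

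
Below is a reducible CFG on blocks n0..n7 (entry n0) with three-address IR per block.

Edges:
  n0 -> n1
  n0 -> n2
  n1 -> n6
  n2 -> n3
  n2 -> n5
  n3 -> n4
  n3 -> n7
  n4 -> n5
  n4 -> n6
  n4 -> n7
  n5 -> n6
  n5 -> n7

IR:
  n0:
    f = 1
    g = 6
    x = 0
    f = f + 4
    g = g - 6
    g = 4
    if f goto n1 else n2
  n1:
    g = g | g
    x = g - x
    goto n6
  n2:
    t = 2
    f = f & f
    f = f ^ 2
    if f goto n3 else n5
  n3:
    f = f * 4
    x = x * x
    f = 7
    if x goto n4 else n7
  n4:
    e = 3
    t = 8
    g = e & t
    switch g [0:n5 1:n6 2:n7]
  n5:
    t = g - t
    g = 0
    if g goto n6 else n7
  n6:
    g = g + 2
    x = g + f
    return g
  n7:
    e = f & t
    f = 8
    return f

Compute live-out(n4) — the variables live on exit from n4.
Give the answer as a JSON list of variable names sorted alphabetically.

Block summaries:
  n0: def={f,g,x} ue=∅
  n1: def={g,x} ue={g,x}
  n2: def={f,t} ue={f}
  n3: def={f,x} ue={f,x}
  n4: def={e,g,t} ue=∅
  n5: def={g,t} ue={g,t}
  n6: def={g,x} ue={f,g}
  n7: def={e,f} ue={f,t}

Live sets:
  live n0: ∅→{f,g,x}
  live n1: {f,g,x}→{f,g}
  live n2: {f,g,x}→{f,g,t,x}
  live n3: {f,t,x}→{f,t}
  live n4: {f}→{f,g,t}
  live n5: {f,g,t}→{f,g,t}
  live n6: {f,g}→∅
  live n7: {f,t}→∅

live-out(n4) = ["f", "g", "t"]

Answer: ["f", "g", "t"]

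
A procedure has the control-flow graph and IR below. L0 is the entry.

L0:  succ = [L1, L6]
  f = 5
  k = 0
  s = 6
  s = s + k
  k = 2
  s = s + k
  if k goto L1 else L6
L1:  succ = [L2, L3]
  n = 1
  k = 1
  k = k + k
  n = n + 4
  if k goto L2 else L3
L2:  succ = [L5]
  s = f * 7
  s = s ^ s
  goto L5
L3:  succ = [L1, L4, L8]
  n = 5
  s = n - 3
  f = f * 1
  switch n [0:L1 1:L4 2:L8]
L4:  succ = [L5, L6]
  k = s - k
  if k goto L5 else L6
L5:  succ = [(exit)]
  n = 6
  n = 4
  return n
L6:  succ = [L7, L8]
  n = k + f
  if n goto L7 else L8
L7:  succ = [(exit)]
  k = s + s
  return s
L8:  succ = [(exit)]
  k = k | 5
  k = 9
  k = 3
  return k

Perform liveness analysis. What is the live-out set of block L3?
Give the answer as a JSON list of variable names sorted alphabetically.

Answer: ["f", "k", "s"]

Analysis:
def/use:
  L0: {f,k,s} / ∅
  L1: {k,n} / ∅
  L2: {s} / {f}
  L3: {f,n,s} / {f}
  L4: {k} / {k,s}
  L5: {n} / ∅
  L6: {n} / {f,k}
  L7: {k} / {s}
  L8: {k} / {k}

Liveness:
  L0: in=∅ out={f,k,s}
  L1: in={f} out={f,k}
  L2: in={f} out=∅
  L3: in={f,k} out={f,k,s}
  L4: in={f,k,s} out={f,k,s}
  L5: in=∅ out=∅
  L6: in={f,k,s} out={k,s}
  L7: in={s} out=∅
  L8: in={k} out=∅

live-out(L3) = ["f", "k", "s"]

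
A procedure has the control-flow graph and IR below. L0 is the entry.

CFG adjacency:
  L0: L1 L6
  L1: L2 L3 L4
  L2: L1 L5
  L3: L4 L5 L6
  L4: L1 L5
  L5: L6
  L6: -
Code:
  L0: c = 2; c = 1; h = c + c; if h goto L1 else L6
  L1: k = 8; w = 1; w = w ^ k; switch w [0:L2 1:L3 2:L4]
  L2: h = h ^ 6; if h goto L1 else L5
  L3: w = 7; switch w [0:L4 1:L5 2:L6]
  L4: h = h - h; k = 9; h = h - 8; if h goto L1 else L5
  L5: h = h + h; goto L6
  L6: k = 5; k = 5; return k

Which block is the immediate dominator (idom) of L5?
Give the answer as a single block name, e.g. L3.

Answer: L1

Analysis:
idom tree: L1←L0 L2←L1 L3←L1 L4←L1 L5←L1 L6←L0
Dom at joins:
  L1: preds {L0,L2,L4}: {L0} ∩ {L0,L1,L2} ∩ {L0,L1,L4} = {L0}; idom=L0
  L4: preds {L1,L3}: {L0,L1} ∩ {L0,L1,L3} = {L0,L1}; idom=L1
  L5: preds {L2,L3,L4}: {L0,L1,L2} ∩ {L0,L1,L3} ∩ {L0,L1,L4} = {L0,L1}; idom=L1
  L6: preds {L0,L3,L5}: {L0} ∩ {L0,L1,L3} ∩ {L0,L1,L5} = {L0}; idom=L0

idom(L5) = L1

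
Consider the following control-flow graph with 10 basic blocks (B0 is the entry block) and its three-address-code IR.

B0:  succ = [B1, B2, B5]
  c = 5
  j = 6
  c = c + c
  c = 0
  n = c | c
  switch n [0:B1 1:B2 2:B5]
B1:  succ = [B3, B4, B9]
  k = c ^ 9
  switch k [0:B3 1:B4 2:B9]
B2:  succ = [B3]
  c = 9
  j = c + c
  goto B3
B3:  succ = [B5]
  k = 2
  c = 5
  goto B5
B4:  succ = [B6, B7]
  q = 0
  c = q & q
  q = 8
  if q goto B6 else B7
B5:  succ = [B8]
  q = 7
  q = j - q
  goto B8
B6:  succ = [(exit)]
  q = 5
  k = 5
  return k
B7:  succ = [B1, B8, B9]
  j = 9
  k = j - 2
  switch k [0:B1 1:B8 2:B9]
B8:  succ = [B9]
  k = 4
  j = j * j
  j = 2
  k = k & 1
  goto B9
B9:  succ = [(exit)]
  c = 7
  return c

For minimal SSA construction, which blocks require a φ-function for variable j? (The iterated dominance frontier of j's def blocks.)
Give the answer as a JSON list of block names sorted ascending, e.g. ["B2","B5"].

idom tree: B1←B0 B2←B0 B3←B0 B4←B1 B5←B0 B6←B4 B7←B4 B8←B0 B9←B0
Dom at joins:
  B1: preds {B0,B7}: {B0} ∩ {B0,B1,B4,B7} = {B0}; idom=B0
  B3: preds {B1,B2}: {B0,B1} ∩ {B0,B2} = {B0}; idom=B0
  B5: preds {B0,B3}: {B0} ∩ {B0,B3} = {B0}; idom=B0
  B8: preds {B5,B7}: {B0,B5} ∩ {B0,B1,B4,B7} = {B0}; idom=B0
  B9: preds {B1,B7,B8}: {B0,B1} ∩ {B0,B1,B4,B7} ∩ {B0,B8} = {B0}; idom=B0

Frontier:
  join B1 pred B0: · stop@B0
  join B1 pred B7: B7→B4→B1 stop@B0
  join B3 pred B1: B1 stop@B0
  join B3 pred B2: B2 stop@B0
  join B5 pred B0: · stop@B0
  join B5 pred B3: B3 stop@B0
  join B8 pred B5: B5 stop@B0
  join B8 pred B7: B7→B4→B1 stop@B0
  join B9 pred B1: B1 stop@B0
  join B9 pred B7: B7→B4→B1 stop@B0
  join B9 pred B8: B8 stop@B0
  DF(B0)=∅
  DF(B1)={B1,B3,B8,B9}
  DF(B2)={B3}
  DF(B3)={B5}
  DF(B4)={B1,B8,B9}
  DF(B5)={B8}
  DF(B6)=∅
  DF(B7)={B1,B8,B9}
  DF(B8)={B9}
  DF(B9)=∅

φ for j: defs {B0,B2,B7,B8}
  DF⁺ = {B1,B3,B5,B8,B9}

Answer: ["B1", "B3", "B5", "B8", "B9"]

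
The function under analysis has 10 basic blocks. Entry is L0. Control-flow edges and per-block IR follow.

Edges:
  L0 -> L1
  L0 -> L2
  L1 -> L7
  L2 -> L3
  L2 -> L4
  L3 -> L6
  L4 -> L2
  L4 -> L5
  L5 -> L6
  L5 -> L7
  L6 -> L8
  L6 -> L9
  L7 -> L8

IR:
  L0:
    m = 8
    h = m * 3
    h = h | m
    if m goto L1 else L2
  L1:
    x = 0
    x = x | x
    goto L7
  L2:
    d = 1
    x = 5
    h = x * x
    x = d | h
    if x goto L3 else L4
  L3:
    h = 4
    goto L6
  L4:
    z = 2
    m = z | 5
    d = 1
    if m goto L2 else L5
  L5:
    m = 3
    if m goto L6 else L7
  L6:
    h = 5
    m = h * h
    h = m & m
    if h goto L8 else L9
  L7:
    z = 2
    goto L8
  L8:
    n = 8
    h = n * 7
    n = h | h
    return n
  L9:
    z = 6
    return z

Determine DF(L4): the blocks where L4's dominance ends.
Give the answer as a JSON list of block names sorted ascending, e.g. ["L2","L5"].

idom tree: L1←L0 L2←L0 L3←L2 L4←L2 L5←L4 L6←L2 L7←L0 L8←L0 L9←L6
Dom∩ at merges:
  L2: preds {L0,L4}: {L0} ∩ {L0,L2,L4} = {L0}; idom=L0
  L6: preds {L3,L5}: {L0,L2,L3} ∩ {L0,L2,L4,L5} = {L0,L2}; idom=L2
  L7: preds {L1,L5}: {L0,L1} ∩ {L0,L2,L4,L5} = {L0}; idom=L0
  L8: preds {L6,L7}: {L0,L2,L6} ∩ {L0,L7} = {L0}; idom=L0

DF walk-up:
  L2←L0: walk · to L0
  L2←L4: walk L4→L2 to L0
  L6←L3: walk L3 to L2
  L6←L5: walk L5→L4 to L2
  L7←L1: walk L1 to L0
  L7←L5: walk L5→L4→L2 to L0
  L8←L6: walk L6→L2 to L0
  L8←L7: walk L7 to L0
  DF(L0)=∅
  DF(L1)={L7}
  DF(L2)={L2,L7,L8}
  DF(L3)={L6}
  DF(L4)={L2,L6,L7}
  DF(L5)={L6,L7}
  DF(L6)={L8}
  DF(L7)={L8}
  DF(L8)=∅
  DF(L9)=∅

DF(L4) = ["L2", "L6", "L7"]

Answer: ["L2", "L6", "L7"]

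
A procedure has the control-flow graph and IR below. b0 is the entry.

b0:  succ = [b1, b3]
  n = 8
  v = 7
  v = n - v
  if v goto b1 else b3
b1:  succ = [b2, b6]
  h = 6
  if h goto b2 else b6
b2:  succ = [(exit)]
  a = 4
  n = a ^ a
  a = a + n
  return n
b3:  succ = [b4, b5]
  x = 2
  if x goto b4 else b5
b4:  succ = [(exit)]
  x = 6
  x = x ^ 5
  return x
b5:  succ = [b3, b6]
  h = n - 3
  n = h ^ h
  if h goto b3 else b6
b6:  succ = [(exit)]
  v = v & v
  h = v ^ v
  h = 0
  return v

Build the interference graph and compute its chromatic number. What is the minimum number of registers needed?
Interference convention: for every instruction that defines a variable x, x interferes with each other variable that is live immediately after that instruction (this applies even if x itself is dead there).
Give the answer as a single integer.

Answer: 3

Analysis:
Block summaries:
  b0 def {n,v} use ∅
  b1 def {h} use ∅
  b2 def {a,n} use ∅
  b3 def {x} use ∅
  b4 def {x} use ∅
  b5 def {h,n} use {n}
  b6 def {h,v} use {v}

Liveness:
  live b0: ∅→{n,v}
  live b1: {v}→{v}
  live b2: ∅→∅
  live b3: {n,v}→{n,v}
  live b4: ∅→∅
  live b5: {n,v}→{n,v}
  live b6: {v}→∅

Conflict graph:
  a: {n}
  h: {n,v}
  n: {a,h,v,x}
  v: {h,n,x}
  x: {n,v}

Chromatic number:
  {h,n,v} pairwise interfere (3-clique) ⇒ χ ≥ 3
  3-colouring: r0={n}  r1={a,v}  r2={h,x}
  χ = 3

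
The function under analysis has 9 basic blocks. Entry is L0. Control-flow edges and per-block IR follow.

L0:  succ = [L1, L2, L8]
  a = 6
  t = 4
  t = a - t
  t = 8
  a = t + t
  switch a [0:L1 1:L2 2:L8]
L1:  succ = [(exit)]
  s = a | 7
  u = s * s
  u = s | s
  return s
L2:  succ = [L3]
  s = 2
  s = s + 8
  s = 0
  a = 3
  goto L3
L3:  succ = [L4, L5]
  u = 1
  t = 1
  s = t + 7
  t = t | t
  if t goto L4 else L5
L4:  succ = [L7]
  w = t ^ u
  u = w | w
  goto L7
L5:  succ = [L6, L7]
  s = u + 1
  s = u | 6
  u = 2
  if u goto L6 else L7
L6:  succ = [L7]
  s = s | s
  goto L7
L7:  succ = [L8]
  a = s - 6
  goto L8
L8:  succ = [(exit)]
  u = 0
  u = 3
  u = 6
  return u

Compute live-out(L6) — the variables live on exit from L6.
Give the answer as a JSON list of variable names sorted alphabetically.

Block summaries:
  L0: {a,t} / ∅
  L1: {s,u} / {a}
  L2: {a,s} / ∅
  L3: {s,t,u} / ∅
  L4: {u,w} / {t,u}
  L5: {s,u} / {u}
  L6: {s} / {s}
  L7: {a} / {s}
  L8: {u} / ∅

Backward fixpoint:
  L0 li=∅ lo={a}
  L1 li={a} lo=∅
  L2 li=∅ lo=∅
  L3 li=∅ lo={s,t,u}
  L4 li={s,t,u} lo={s}
  L5 li={u} lo={s}
  L6 li={s} lo={s}
  L7 li={s} lo=∅
  L8 li=∅ lo=∅

live-out(L6) = ["s"]

Answer: ["s"]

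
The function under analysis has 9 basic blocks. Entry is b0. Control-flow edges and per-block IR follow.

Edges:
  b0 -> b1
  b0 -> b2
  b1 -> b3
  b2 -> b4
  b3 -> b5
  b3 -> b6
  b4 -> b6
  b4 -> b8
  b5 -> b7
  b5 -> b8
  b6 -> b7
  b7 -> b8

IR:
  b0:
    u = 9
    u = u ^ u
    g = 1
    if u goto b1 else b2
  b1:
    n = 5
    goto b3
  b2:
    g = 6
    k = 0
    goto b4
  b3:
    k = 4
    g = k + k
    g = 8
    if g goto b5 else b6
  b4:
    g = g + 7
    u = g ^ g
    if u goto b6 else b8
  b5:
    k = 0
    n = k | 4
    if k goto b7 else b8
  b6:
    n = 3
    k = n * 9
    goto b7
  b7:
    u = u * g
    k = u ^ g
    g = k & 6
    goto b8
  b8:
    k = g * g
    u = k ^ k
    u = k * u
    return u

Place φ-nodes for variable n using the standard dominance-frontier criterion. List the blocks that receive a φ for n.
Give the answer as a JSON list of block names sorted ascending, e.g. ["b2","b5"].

Answer: ["b6", "b7", "b8"]

Derivation:
idom tree: b1←b0 b2←b0 b3←b1 b4←b2 b5←b3 b6←b0 b7←b0 b8←b0
Dom∩ at merges:
  b6: preds {b3,b4}: {b0,b1,b3} ∩ {b0,b2,b4} = {b0}; idom=b0
  b7: preds {b5,b6}: {b0,b1,b3,b5} ∩ {b0,b6} = {b0}; idom=b0
  b8: preds {b4,b5,b7}: {b0,b2,b4} ∩ {b0,b1,b3,b5} ∩ {b0,b7} = {b0}; idom=b0

DF derivation:
  b6←b3: walk b3→b1 to b0
  b6←b4: walk b4→b2 to b0
  b7←b5: walk b5→b3→b1 to b0
  b7←b6: walk b6 to b0
  b8←b4: walk b4→b2 to b0
  b8←b5: walk b5→b3→b1 to b0
  b8←b7: walk b7 to b0
  b0 → ∅
  b1 → {b6,b7,b8}
  b2 → {b6,b8}
  b3 → {b6,b7,b8}
  b4 → {b6,b8}
  b5 → {b7,b8}
  b6 → {b7}
  b7 → {b8}
  b8 → ∅

φ for n: defs {b1,b5,b6}
  DF⁺ = {b6,b7,b8}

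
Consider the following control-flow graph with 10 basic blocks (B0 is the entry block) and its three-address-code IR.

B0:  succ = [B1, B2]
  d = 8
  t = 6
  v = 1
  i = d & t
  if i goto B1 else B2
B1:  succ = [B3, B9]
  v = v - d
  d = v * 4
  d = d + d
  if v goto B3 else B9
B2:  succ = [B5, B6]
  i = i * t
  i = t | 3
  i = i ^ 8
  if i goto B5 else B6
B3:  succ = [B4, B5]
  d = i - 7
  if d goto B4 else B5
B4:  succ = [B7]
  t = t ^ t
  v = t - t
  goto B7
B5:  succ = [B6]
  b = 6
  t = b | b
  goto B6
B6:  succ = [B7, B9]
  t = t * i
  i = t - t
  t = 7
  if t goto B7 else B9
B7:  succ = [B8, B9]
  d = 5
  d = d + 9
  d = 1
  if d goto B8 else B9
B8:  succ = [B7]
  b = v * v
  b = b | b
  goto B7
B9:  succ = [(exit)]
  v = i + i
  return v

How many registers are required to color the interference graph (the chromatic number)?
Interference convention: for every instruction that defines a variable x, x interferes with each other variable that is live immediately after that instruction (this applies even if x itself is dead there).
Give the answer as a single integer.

def/use:
  B0: {d,i,t,v} / ∅
  B1: {d,v} / {d,v}
  B2: {i} / {i,t}
  B3: {d} / {i}
  B4: {t,v} / {t}
  B5: {b,t} / ∅
  B6: {i,t} / {i,t}
  B7: {d} / ∅
  B8: {b} / {v}
  B9: {v} / {i}

Backward fixpoint:
  live B0: ∅→{d,i,t,v}
  live B1: {d,i,t,v}→{i,t,v}
  live B2: {i,t,v}→{i,t,v}
  live B3: {i,t,v}→{i,t,v}
  live B4: {i,t}→{i,v}
  live B5: {i,v}→{i,t,v}
  live B6: {i,t,v}→{i,v}
  live B7: {i,v}→{i,v}
  live B8: {i,v}→{i,v}
  live B9: {i}→∅

Interfere edges:
  b↔{i,v}
  d↔{i,t,v}
  i↔{b,d,t,v}
  t↔{d,i,v}
  v↔{b,d,i,t}

Colouring:
  {d,i,t,v} pairwise interfere (4-clique) ⇒ χ ≥ 4
  assign b→R2 d→R2 i→R0 t→R3 v→R1 — no edge inside a register ⇒ χ ≤ 4
  χ = 4

Answer: 4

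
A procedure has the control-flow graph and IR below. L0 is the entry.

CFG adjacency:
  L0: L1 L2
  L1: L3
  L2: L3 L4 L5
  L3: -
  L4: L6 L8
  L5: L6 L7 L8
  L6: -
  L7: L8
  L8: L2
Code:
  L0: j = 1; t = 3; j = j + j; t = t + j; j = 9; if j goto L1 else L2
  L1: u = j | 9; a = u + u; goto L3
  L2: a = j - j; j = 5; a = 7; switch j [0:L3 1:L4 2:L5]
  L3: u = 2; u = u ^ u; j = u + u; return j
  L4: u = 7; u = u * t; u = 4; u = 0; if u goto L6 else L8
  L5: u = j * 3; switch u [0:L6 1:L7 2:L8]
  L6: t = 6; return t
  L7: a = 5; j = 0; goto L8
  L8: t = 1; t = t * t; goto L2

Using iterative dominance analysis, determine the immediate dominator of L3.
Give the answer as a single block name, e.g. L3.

idom tree: L1←L0 L2←L0 L3←L0 L4←L2 L5←L2 L6←L2 L7←L5 L8←L2
Dom∩ at merges:
  L2: preds {L0,L8}: {L0} ∩ {L0,L2,L8} = {L0}; idom=L0
  L3: preds {L1,L2}: {L0,L1} ∩ {L0,L2} = {L0}; idom=L0
  L6: preds {L4,L5}: {L0,L2,L4} ∩ {L0,L2,L5} = {L0,L2}; idom=L2
  L8: preds {L4,L5,L7}: {L0,L2,L4} ∩ {L0,L2,L5} ∩ {L0,L2,L5,L7} = {L0,L2}; idom=L2

idom(L3) = L0

Answer: L0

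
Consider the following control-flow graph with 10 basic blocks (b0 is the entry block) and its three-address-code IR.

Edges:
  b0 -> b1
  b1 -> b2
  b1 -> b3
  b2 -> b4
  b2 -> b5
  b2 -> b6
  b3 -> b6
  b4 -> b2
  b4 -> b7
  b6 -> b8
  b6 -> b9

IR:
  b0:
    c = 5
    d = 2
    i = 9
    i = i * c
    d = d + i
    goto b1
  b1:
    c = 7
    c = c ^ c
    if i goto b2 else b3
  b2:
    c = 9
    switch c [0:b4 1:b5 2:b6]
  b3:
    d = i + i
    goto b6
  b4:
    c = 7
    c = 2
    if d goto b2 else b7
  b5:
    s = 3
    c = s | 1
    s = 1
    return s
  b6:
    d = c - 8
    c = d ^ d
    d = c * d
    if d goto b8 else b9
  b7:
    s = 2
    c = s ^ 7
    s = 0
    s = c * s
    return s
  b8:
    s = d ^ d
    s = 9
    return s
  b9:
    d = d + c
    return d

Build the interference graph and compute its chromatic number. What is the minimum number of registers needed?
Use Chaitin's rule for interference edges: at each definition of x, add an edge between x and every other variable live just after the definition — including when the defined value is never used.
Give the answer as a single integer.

Per-block:
  b0: def={c,d,i} ue=∅
  b1: def={c} ue={i}
  b2: def={c} ue=∅
  b3: def={d} ue={i}
  b4: def={c} ue={d}
  b5: def={c,s} ue=∅
  b6: def={c,d} ue={c}
  b7: def={c,s} ue=∅
  b8: def={s} ue={d}
  b9: def={d} ue={c,d}

Live sets:
  b0 li=∅ lo={d,i}
  b1 li={d,i} lo={c,d,i}
  b2 li={d} lo={c,d}
  b3 li={c,i} lo={c}
  b4 li={d} lo={d}
  b5 li=∅ lo=∅
  b6 li={c} lo={c,d}
  b7 li=∅ lo=∅
  b8 li={d} lo=∅
  b9 li={c,d} lo=∅

Interfere edges:
  c — {d,i,s}
  d — {c,i}
  i — {c,d}
  s — {c}

Registers:
  lower bound: {c,d,i} mutually conflict ⇒ χ ≥ 3
  3-colouring: r0={c}  r1={d,s}  r2={i}
  χ = 3

Answer: 3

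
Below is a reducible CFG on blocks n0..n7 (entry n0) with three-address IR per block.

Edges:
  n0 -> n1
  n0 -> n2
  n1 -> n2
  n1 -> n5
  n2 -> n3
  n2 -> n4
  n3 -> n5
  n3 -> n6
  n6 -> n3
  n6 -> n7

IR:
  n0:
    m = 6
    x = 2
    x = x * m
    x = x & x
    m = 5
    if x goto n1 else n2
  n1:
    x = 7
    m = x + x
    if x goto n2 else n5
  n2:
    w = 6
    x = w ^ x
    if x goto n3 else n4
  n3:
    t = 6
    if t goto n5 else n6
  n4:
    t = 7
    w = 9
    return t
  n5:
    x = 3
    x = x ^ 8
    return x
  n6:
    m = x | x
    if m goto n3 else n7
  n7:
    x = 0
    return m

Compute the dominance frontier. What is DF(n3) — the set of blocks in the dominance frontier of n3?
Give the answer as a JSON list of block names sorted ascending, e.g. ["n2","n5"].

Answer: ["n3", "n5"]

Derivation:
idom tree: n1←n0 n2←n0 n3←n2 n4←n2 n5←n0 n6←n3 n7←n6
Join-block Dom:
  n2: preds {n0,n1}: {n0} ∩ {n0,n1} = {n0}; idom=n0
  n3: preds {n2,n6}: {n0,n2} ∩ {n0,n2,n3,n6} = {n0,n2}; idom=n2
  n5: preds {n1,n3}: {n0,n1} ∩ {n0,n2,n3} = {n0}; idom=n0

DF derivation:
  join n2 pred n0: · stop@n0
  join n2 pred n1: n1 stop@n0
  join n3 pred n2: · stop@n2
  join n3 pred n6: n6→n3 stop@n2
  join n5 pred n1: n1 stop@n0
  join n5 pred n3: n3→n2 stop@n0
  DF(n0)=∅
  DF(n1)={n2,n5}
  DF(n2)={n5}
  DF(n3)={n3,n5}
  DF(n4)=∅
  DF(n5)=∅
  DF(n6)={n3}
  DF(n7)=∅

DF(n3) = ["n3", "n5"]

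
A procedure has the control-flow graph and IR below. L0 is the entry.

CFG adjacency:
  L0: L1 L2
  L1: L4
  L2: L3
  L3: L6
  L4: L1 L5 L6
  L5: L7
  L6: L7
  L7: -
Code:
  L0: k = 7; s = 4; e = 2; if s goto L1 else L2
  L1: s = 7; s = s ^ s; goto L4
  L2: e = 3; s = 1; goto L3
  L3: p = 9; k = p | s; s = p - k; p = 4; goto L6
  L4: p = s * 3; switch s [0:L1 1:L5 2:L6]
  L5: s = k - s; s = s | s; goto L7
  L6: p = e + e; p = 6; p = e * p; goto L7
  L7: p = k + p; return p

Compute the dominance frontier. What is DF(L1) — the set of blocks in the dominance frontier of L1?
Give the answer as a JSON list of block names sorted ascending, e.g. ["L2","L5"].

Answer: ["L1", "L6", "L7"]

Working:
idom tree: L1←L0 L2←L0 L3←L2 L4←L1 L5←L4 L6←L0 L7←L0
Dom at joins:
  L1: preds {L0,L4}: {L0} ∩ {L0,L1,L4} = {L0}; idom=L0
  L6: preds {L3,L4}: {L0,L2,L3} ∩ {L0,L1,L4} = {L0}; idom=L0
  L7: preds {L5,L6}: {L0,L1,L4,L5} ∩ {L0,L6} = {L0}; idom=L0

Frontier:
  L1←L0: walk · to L0
  L1←L4: walk L4→L1 to L0
  L6←L3: walk L3→L2 to L0
  L6←L4: walk L4→L1 to L0
  L7←L5: walk L5→L4→L1 to L0
  L7←L6: walk L6 to L0
  L0 → ∅
  L1 → {L1,L6,L7}
  L2 → {L6}
  L3 → {L6}
  L4 → {L1,L6,L7}
  L5 → {L7}
  L6 → {L7}
  L7 → ∅

DF(L1) = ["L1", "L6", "L7"]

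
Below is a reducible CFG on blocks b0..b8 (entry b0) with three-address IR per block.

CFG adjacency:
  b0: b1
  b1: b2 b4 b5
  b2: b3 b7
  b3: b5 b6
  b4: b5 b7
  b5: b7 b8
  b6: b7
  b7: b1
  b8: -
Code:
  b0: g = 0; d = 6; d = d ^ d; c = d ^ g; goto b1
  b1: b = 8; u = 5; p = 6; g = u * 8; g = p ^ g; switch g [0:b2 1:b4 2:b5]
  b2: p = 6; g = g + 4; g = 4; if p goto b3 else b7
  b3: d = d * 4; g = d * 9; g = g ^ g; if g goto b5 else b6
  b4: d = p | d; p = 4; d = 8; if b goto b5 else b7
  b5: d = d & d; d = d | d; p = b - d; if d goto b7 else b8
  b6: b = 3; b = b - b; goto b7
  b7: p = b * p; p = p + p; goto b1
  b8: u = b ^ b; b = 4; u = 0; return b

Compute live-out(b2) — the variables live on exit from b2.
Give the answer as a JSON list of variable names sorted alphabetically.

Answer: ["b", "d", "p"]

Working:
Block summaries:
  b0: {c,d,g} / ∅
  b1: {b,g,p,u} / ∅
  b2: {g,p} / {g}
  b3: {d,g} / {d}
  b4: {d,p} / {b,d,p}
  b5: {d,p} / {b,d}
  b6: {b} / ∅
  b7: {p} / {b,p}
  b8: {b,u} / {b}

Liveness:
  b0 li=∅ lo={d}
  b1 li={d} lo={b,d,g,p}
  b2 li={b,d,g} lo={b,d,p}
  b3 li={b,d,p} lo={b,d,p}
  b4 li={b,d,p} lo={b,d,p}
  b5 li={b,d} lo={b,d,p}
  b6 li={d,p} lo={b,d,p}
  b7 li={b,d,p} lo={d}
  b8 li={b} lo=∅

live-out(b2) = ["b", "d", "p"]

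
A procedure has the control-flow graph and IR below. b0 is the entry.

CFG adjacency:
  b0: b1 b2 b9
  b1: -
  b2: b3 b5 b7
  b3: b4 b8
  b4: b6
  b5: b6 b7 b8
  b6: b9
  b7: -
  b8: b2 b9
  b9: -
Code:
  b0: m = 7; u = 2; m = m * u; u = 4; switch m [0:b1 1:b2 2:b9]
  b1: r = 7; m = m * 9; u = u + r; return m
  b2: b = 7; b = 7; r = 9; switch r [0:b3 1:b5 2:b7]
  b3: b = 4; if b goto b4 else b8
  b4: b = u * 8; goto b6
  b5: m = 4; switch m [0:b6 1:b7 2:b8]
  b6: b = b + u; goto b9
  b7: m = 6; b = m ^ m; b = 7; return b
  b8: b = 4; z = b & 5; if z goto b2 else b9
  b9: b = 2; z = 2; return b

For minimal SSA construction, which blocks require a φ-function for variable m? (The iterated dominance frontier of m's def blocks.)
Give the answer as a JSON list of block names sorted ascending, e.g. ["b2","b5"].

Answer: ["b2", "b6", "b7", "b8", "b9"]

Working:
idom tree: b1←b0 b2←b0 b3←b2 b4←b3 b5←b2 b6←b2 b7←b2 b8←b2 b9←b0
Dom at joins:
  b2: preds {b0,b8}: {b0} ∩ {b0,b2,b8} = {b0}; idom=b0
  b6: preds {b4,b5}: {b0,b2,b3,b4} ∩ {b0,b2,b5} = {b0,b2}; idom=b2
  b7: preds {b2,b5}: {b0,b2} ∩ {b0,b2,b5} = {b0,b2}; idom=b2
  b8: preds {b3,b5}: {b0,b2,b3} ∩ {b0,b2,b5} = {b0,b2}; idom=b2
  b9: preds {b0,b6,b8}: {b0} ∩ {b0,b2,b6} ∩ {b0,b2,b8} = {b0}; idom=b0

DF walk-up:
  join b2 pred b0: · stop@b0
  join b2 pred b8: b8→b2 stop@b0
  join b6 pred b4: b4→b3 stop@b2
  join b6 pred b5: b5 stop@b2
  join b7 pred b2: · stop@b2
  join b7 pred b5: b5 stop@b2
  join b8 pred b3: b3 stop@b2
  join b8 pred b5: b5 stop@b2
  join b9 pred b0: · stop@b0
  join b9 pred b6: b6→b2 stop@b0
  join b9 pred b8: b8→b2 stop@b0
  b0: DF=∅
  b1: DF=∅
  b2: DF={b2,b9}
  b3: DF={b6,b8}
  b4: DF={b6}
  b5: DF={b6,b7,b8}
  b6: DF={b9}
  b7: DF=∅
  b8: DF={b2,b9}
  b9: DF=∅

φ for m: defs {b0,b1,b5,b7}
  DF⁺ = {b2,b6,b7,b8,b9}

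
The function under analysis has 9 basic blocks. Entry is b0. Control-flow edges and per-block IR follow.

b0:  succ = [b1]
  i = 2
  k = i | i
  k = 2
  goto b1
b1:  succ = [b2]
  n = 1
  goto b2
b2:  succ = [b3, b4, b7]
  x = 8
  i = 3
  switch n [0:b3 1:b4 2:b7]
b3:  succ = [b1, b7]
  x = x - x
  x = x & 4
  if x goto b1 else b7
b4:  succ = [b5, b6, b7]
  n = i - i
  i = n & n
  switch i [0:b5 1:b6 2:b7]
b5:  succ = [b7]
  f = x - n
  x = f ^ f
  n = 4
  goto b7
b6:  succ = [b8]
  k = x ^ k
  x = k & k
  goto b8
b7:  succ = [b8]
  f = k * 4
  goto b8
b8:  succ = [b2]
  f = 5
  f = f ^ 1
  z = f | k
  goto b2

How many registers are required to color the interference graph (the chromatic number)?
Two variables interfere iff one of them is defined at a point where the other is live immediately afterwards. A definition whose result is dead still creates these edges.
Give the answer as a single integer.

def/use:
  b0: {i,k} / ∅
  b1: {n} / ∅
  b2: {i,x} / {n}
  b3: {x} / {x}
  b4: {i,n} / {i}
  b5: {f,n,x} / {n,x}
  b6: {k,x} / {k,x}
  b7: {f} / {k}
  b8: {f,z} / {k}

Liveness:
  b0 li=∅ lo={k}
  b1 li={k} lo={k,n}
  b2 li={k,n} lo={i,k,n,x}
  b3 li={k,n,x} lo={k,n}
  b4 li={i,k,x} lo={k,n,x}
  b5 li={k,n,x} lo={k,n}
  b6 li={k,n,x} lo={k,n}
  b7 li={k,n} lo={k,n}
  b8 li={k,n} lo={k,n}

Interference:
  f: {k,n}
  i: {k,n,x}
  k: {f,i,n,x,z}
  n: {f,i,k,x,z}
  x: {i,k,n}
  z: {k,n}

Registers:
  lower bound: {i,k,n,x} mutually conflict ⇒ χ ≥ 4
  assign f→R2 i→R2 k→R0 n→R1 x→R3 z→R2 — no edge inside a register ⇒ χ ≤ 4
  χ = 4

Answer: 4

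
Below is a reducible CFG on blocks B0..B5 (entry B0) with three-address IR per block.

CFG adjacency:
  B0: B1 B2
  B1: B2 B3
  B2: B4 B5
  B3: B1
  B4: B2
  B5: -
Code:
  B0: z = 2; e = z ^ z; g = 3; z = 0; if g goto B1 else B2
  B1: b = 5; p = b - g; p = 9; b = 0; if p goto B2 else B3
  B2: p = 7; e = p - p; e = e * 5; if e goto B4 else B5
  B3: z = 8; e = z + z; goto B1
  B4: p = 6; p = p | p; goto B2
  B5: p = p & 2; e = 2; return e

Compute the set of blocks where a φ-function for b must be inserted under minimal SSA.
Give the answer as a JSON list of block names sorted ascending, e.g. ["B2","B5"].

Answer: ["B1", "B2"]

Derivation:
idom tree: B1←B0 B2←B0 B3←B1 B4←B2 B5←B2
Dom at joins:
  B1: preds {B0,B3}: {B0} ∩ {B0,B1,B3} = {B0}; idom=B0
  B2: preds {B0,B1,B4}: {B0} ∩ {B0,B1} ∩ {B0,B2,B4} = {B0}; idom=B0

Frontier:
  B1←B0: walk · to B0
  B1←B3: walk B3→B1 to B0
  B2←B0: walk · to B0
  B2←B1: walk B1 to B0
  B2←B4: walk B4→B2 to B0
  DF(B0)=∅
  DF(B1)={B1,B2}
  DF(B2)={B2}
  DF(B3)={B1}
  DF(B4)={B2}
  DF(B5)=∅

φ for b: defs {B1}
  DF⁺ = {B1,B2}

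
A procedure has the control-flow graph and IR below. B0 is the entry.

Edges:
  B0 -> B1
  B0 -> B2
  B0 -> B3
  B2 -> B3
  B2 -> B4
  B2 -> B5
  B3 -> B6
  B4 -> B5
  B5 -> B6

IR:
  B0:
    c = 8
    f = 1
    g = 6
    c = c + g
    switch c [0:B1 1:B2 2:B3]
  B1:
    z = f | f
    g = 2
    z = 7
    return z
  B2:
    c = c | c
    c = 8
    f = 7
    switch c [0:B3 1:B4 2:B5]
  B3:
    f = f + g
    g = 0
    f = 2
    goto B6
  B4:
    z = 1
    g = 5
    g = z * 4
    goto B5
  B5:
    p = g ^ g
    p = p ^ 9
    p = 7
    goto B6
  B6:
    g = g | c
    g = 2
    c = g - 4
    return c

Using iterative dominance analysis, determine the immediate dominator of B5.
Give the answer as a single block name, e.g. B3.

Answer: B2

Derivation:
idom tree: B1←B0 B2←B0 B3←B0 B4←B2 B5←B2 B6←B0
Dom∩ at merges:
  B3: preds {B0,B2}: {B0} ∩ {B0,B2} = {B0}; idom=B0
  B5: preds {B2,B4}: {B0,B2} ∩ {B0,B2,B4} = {B0,B2}; idom=B2
  B6: preds {B3,B5}: {B0,B3} ∩ {B0,B2,B5} = {B0}; idom=B0

idom(B5) = B2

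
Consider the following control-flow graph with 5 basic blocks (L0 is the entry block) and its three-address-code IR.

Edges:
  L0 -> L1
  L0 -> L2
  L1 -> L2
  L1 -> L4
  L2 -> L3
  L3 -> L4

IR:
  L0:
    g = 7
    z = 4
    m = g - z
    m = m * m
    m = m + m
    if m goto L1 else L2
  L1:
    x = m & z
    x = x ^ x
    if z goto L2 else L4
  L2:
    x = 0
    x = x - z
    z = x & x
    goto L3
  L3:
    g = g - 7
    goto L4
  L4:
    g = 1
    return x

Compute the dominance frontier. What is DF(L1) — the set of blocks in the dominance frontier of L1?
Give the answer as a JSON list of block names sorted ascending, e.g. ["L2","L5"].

Answer: ["L2", "L4"]

Working:
idom tree: L1←L0 L2←L0 L3←L2 L4←L0
Dom∩ at merges:
  L2: preds {L0,L1}: {L0} ∩ {L0,L1} = {L0}; idom=L0
  L4: preds {L1,L3}: {L0,L1} ∩ {L0,L2,L3} = {L0}; idom=L0

Frontier:
  L2←L0: walk · to L0
  L2←L1: walk L1 to L0
  L4←L1: walk L1 to L0
  L4←L3: walk L3→L2 to L0
  L0 → ∅
  L1 → {L2,L4}
  L2 → {L4}
  L3 → {L4}
  L4 → ∅

DF(L1) = ["L2", "L4"]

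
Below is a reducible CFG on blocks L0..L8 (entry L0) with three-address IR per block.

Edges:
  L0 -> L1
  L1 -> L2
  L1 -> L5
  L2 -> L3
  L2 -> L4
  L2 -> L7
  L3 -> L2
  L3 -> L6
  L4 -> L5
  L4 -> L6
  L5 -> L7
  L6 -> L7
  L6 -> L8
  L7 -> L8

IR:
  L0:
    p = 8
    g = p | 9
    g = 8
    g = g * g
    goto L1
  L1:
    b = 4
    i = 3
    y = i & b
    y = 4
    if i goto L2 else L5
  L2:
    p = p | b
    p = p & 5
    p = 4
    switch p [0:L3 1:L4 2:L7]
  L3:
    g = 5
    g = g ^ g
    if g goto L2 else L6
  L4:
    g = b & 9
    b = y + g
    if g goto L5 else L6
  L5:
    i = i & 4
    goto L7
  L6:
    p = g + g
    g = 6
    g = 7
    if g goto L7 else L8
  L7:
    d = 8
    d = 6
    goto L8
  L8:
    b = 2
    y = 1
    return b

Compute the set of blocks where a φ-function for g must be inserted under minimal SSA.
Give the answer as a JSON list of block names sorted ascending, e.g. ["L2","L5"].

idom tree: L1←L0 L2←L1 L3←L2 L4←L2 L5←L1 L6←L2 L7←L1 L8←L1
Join-block Dom:
  L2: preds {L1,L3}: {L0,L1} ∩ {L0,L1,L2,L3} = {L0,L1}; idom=L1
  L5: preds {L1,L4}: {L0,L1} ∩ {L0,L1,L2,L4} = {L0,L1}; idom=L1
  L6: preds {L3,L4}: {L0,L1,L2,L3} ∩ {L0,L1,L2,L4} = {L0,L1,L2}; idom=L2
  L7: preds {L2,L5,L6}: {L0,L1,L2} ∩ {L0,L1,L5} ∩ {L0,L1,L2,L6} = {L0,L1}; idom=L1
  L8: preds {L6,L7}: {L0,L1,L2,L6} ∩ {L0,L1,L7} = {L0,L1}; idom=L1

DF walk-up:
  join L2 pred L1: · stop@L1
  join L2 pred L3: L3→L2 stop@L1
  join L5 pred L1: · stop@L1
  join L5 pred L4: L4→L2 stop@L1
  join L6 pred L3: L3 stop@L2
  join L6 pred L4: L4 stop@L2
  join L7 pred L2: L2 stop@L1
  join L7 pred L5: L5 stop@L1
  join L7 pred L6: L6→L2 stop@L1
  join L8 pred L6: L6→L2 stop@L1
  join L8 pred L7: L7 stop@L1
  L0: DF=∅
  L1: DF=∅
  L2: DF={L2,L5,L7,L8}
  L3: DF={L2,L6}
  L4: DF={L5,L6}
  L5: DF={L7}
  L6: DF={L7,L8}
  L7: DF={L8}
  L8: DF=∅

φ for g: defs {L0,L3,L4,L6}
  DF⁺ = {L2,L5,L6,L7,L8}

Answer: ["L2", "L5", "L6", "L7", "L8"]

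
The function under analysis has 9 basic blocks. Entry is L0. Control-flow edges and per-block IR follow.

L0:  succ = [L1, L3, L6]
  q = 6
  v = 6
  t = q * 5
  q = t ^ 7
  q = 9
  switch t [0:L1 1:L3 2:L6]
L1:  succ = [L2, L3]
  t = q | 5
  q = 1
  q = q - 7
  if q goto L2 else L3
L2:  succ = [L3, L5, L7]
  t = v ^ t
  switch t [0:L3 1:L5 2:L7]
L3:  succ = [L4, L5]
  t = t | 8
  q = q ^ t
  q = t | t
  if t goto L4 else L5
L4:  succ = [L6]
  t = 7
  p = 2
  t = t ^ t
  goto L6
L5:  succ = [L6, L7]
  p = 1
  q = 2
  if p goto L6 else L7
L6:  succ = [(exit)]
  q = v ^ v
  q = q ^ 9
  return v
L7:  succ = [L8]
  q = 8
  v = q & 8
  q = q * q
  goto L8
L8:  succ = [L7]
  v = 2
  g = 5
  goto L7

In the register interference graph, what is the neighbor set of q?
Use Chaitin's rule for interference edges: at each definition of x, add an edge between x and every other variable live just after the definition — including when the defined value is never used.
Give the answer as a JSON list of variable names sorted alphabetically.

Block summaries:
  L0: def={q,t,v} ue=∅
  L1: def={q,t} ue={q}
  L2: def={t} ue={t,v}
  L3: def={q,t} ue={q,t}
  L4: def={p,t} ue=∅
  L5: def={p,q} ue=∅
  L6: def={q} ue={v}
  L7: def={q,v} ue=∅
  L8: def={g,v} ue=∅

Backward fixpoint:
  L0: in=∅ out={q,t,v}
  L1: in={q,v} out={q,t,v}
  L2: in={q,t,v} out={q,t,v}
  L3: in={q,t,v} out={v}
  L4: in={v} out={v}
  L5: in={v} out={v}
  L6: in={v} out=∅
  L7: in=∅ out=∅
  L8: in=∅ out=∅

Conflict graph:
  g: ∅
  p: {q,t,v}
  q: {p,t,v}
  t: {p,q,v}
  v: {p,q,t}

N(q) = ["p", "t", "v"]

Answer: ["p", "t", "v"]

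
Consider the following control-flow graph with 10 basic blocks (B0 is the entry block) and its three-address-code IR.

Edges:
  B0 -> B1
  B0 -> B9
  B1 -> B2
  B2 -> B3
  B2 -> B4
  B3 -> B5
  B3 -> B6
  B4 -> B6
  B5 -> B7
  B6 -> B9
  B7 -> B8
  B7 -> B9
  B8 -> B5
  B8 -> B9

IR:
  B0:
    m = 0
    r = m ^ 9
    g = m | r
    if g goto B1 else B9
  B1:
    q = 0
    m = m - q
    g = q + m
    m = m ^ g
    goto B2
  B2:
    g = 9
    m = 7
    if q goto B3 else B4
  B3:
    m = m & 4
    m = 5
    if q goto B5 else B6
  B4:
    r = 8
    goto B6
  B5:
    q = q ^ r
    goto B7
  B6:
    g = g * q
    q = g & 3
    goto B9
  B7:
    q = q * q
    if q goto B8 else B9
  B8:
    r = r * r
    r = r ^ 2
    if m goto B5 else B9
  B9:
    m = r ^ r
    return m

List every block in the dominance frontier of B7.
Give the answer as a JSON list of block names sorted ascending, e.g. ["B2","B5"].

idom tree: B1←B0 B2←B1 B3←B2 B4←B2 B5←B3 B6←B2 B7←B5 B8←B7 B9←B0
Join-block Dom:
  B5: preds {B3,B8}: {B0,B1,B2,B3} ∩ {B0,B1,B2,B3,B5,B7,B8} = {B0,B1,B2,B3}; idom=B3
  B6: preds {B3,B4}: {B0,B1,B2,B3} ∩ {B0,B1,B2,B4} = {B0,B1,B2}; idom=B2
  B9: preds {B0,B6,B7,B8}: {B0} ∩ {B0,B1,B2,B6} ∩ {B0,B1,B2,B3,B5,B7} ∩ {B0,B1,B2,B3,B5,B7,B8} = {B0}; idom=B0

DF derivation:
  B5←B3: walk · to B3
  B5←B8: walk B8→B7→B5 to B3
  B6←B3: walk B3 to B2
  B6←B4: walk B4 to B2
  B9←B0: walk · to B0
  B9←B6: walk B6→B2→B1 to B0
  B9←B7: walk B7→B5→B3→B2→B1 to B0
  B9←B8: walk B8→B7→B5→B3→B2→B1 to B0
  B0: DF=∅
  B1: DF={B9}
  B2: DF={B9}
  B3: DF={B6,B9}
  B4: DF={B6}
  B5: DF={B5,B9}
  B6: DF={B9}
  B7: DF={B5,B9}
  B8: DF={B5,B9}
  B9: DF=∅

DF(B7) = ["B5", "B9"]

Answer: ["B5", "B9"]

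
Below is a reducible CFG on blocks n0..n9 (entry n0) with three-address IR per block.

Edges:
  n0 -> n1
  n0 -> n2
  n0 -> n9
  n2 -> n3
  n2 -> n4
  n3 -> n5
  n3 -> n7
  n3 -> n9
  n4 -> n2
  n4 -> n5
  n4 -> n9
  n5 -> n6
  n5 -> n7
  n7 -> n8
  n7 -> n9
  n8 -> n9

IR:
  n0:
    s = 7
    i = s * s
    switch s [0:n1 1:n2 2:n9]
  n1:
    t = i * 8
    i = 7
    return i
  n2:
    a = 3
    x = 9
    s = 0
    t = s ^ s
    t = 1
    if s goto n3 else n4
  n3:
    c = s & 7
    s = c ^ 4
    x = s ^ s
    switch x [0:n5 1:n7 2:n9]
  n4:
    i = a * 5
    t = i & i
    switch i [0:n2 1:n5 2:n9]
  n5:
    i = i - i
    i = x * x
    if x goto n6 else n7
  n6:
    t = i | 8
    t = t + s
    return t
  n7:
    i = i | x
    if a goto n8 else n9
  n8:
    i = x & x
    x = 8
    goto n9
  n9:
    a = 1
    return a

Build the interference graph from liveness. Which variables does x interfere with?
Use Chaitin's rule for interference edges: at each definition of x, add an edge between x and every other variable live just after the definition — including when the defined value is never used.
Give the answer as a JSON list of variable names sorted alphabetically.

def/use:
  n0: def={i,s} ue=∅
  n1: def={i,t} ue={i}
  n2: def={a,s,t,x} ue=∅
  n3: def={c,s,x} ue={s}
  n4: def={i,t} ue={a}
  n5: def={i} ue={i,x}
  n6: def={t} ue={i,s}
  n7: def={i} ue={a,i,x}
  n8: def={i,x} ue={x}
  n9: def={a} ue=∅

Live sets:
  n0: in=∅ out={i}
  n1: in={i} out=∅
  n2: in={i} out={a,i,s,x}
  n3: in={a,i,s} out={a,i,s,x}
  n4: in={a,s,x} out={a,i,s,x}
  n5: in={a,i,s,x} out={a,i,s,x}
  n6: in={i,s} out=∅
  n7: in={a,i,x} out={x}
  n8: in={x} out=∅
  n9: in=∅ out=∅

Interfere edges:
  a↔{c,i,s,t,x}
  c↔{a,i}
  i↔{a,c,s,t,x}
  s↔{a,i,t,x}
  t↔{a,i,s,x}
  x↔{a,i,s,t}

N(x) = ["a", "i", "s", "t"]

Answer: ["a", "i", "s", "t"]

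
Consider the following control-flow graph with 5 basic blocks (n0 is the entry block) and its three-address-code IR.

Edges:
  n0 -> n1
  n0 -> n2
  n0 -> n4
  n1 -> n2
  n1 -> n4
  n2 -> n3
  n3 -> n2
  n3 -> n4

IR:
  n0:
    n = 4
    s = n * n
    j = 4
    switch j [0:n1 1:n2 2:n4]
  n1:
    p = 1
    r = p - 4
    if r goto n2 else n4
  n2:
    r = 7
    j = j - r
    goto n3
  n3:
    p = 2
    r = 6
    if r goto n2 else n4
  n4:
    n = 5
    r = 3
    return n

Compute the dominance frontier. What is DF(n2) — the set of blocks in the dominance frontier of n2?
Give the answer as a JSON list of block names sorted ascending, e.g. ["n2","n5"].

idom tree: n1←n0 n2←n0 n3←n2 n4←n0
Join-block Dom:
  n2: preds {n0,n1,n3}: {n0} ∩ {n0,n1} ∩ {n0,n2,n3} = {n0}; idom=n0
  n4: preds {n0,n1,n3}: {n0} ∩ {n0,n1} ∩ {n0,n2,n3} = {n0}; idom=n0

Frontier:
  join n2 pred n0: · stop@n0
  join n2 pred n1: n1 stop@n0
  join n2 pred n3: n3→n2 stop@n0
  join n4 pred n0: · stop@n0
  join n4 pred n1: n1 stop@n0
  join n4 pred n3: n3→n2 stop@n0
  n0 → ∅
  n1 → {n2,n4}
  n2 → {n2,n4}
  n3 → {n2,n4}
  n4 → ∅

DF(n2) = ["n2", "n4"]

Answer: ["n2", "n4"]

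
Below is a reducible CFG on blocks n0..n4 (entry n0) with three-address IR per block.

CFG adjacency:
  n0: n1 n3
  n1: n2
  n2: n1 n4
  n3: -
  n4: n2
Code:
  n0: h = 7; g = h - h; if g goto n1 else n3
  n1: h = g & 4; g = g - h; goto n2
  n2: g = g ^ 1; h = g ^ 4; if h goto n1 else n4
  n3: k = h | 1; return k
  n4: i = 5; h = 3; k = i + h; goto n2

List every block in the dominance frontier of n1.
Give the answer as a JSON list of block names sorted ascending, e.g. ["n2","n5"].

idom tree: n1←n0 n2←n1 n3←n0 n4←n2
Dom at joins:
  n1: preds {n0,n2}: {n0} ∩ {n0,n1,n2} = {n0}; idom=n0
  n2: preds {n1,n4}: {n0,n1} ∩ {n0,n1,n2,n4} = {n0,n1}; idom=n1

Frontier:
  join n1 pred n0: · stop@n0
  join n1 pred n2: n2→n1 stop@n0
  join n2 pred n1: · stop@n1
  join n2 pred n4: n4→n2 stop@n1
  DF(n0)=∅
  DF(n1)={n1}
  DF(n2)={n1,n2}
  DF(n3)=∅
  DF(n4)={n2}

DF(n1) = ["n1"]

Answer: ["n1"]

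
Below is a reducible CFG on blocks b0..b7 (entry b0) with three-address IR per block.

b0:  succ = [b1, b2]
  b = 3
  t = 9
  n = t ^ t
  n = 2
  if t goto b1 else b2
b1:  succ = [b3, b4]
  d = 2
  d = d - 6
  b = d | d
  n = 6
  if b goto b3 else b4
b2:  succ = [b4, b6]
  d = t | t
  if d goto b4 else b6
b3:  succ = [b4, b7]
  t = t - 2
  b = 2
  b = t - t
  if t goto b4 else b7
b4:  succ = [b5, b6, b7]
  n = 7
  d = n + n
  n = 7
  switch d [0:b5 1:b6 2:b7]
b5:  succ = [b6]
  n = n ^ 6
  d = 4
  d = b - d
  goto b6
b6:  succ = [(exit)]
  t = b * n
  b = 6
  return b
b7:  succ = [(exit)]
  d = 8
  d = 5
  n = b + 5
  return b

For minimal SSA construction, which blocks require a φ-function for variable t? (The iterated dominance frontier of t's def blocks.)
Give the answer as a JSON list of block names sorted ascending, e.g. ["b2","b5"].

idom tree: b1←b0 b2←b0 b3←b1 b4←b0 b5←b4 b6←b0 b7←b0
Dom∩ at merges:
  b4: preds {b1,b2,b3}: {b0,b1} ∩ {b0,b2} ∩ {b0,b1,b3} = {b0}; idom=b0
  b6: preds {b2,b4,b5}: {b0,b2} ∩ {b0,b4} ∩ {b0,b4,b5} = {b0}; idom=b0
  b7: preds {b3,b4}: {b0,b1,b3} ∩ {b0,b4} = {b0}; idom=b0

DF walk-up:
  b4←b1: walk b1 to b0
  b4←b2: walk b2 to b0
  b4←b3: walk b3→b1 to b0
  b6←b2: walk b2 to b0
  b6←b4: walk b4 to b0
  b6←b5: walk b5→b4 to b0
  b7←b3: walk b3→b1 to b0
  b7←b4: walk b4 to b0
  b0: DF=∅
  b1: DF={b4,b7}
  b2: DF={b4,b6}
  b3: DF={b4,b7}
  b4: DF={b6,b7}
  b5: DF={b6}
  b6: DF=∅
  b7: DF=∅

φ for t: defs {b0,b3,b6}
  DF⁺ = {b4,b6,b7}

Answer: ["b4", "b6", "b7"]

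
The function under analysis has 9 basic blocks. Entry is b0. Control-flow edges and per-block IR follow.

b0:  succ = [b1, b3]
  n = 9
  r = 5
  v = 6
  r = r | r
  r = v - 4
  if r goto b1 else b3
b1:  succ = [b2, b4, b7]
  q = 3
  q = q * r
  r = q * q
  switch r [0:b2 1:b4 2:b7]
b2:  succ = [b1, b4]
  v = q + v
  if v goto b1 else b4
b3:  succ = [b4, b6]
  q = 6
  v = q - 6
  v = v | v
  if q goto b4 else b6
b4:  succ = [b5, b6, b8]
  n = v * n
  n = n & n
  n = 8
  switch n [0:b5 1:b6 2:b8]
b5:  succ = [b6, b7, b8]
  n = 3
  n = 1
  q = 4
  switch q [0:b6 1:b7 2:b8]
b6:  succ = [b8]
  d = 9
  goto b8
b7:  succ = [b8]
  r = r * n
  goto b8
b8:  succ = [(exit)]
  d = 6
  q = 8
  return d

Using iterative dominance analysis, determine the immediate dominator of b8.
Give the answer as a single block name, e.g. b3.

idom tree: b1←b0 b2←b1 b3←b0 b4←b0 b5←b4 b6←b0 b7←b0 b8←b0
Dom∩ at merges:
  b1: preds {b0,b2}: {b0} ∩ {b0,b1,b2} = {b0}; idom=b0
  b4: preds {b1,b2,b3}: {b0,b1} ∩ {b0,b1,b2} ∩ {b0,b3} = {b0}; idom=b0
  b6: preds {b3,b4,b5}: {b0,b3} ∩ {b0,b4} ∩ {b0,b4,b5} = {b0}; idom=b0
  b7: preds {b1,b5}: {b0,b1} ∩ {b0,b4,b5} = {b0}; idom=b0
  b8: preds {b4,b5,b6,b7}: {b0,b4} ∩ {b0,b4,b5} ∩ {b0,b6} ∩ {b0,b7} = {b0}; idom=b0

idom(b8) = b0

Answer: b0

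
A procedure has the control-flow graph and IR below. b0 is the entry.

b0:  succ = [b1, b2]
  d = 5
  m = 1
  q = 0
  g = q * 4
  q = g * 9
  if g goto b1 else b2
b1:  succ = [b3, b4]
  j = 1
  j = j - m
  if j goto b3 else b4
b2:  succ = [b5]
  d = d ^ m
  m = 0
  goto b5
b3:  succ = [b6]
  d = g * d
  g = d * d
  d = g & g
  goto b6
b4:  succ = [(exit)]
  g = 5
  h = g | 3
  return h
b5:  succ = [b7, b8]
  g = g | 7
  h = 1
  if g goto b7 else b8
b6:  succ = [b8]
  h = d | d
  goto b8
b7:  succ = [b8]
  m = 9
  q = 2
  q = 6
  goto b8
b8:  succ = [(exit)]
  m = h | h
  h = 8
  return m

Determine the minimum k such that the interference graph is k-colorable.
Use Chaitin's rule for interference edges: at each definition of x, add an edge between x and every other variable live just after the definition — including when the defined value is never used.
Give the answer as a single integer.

Per-block:
  b0: def={d,g,m,q} ue=∅
  b1: def={j} ue={m}
  b2: def={d,m} ue={d,m}
  b3: def={d,g} ue={d,g}
  b4: def={g,h} ue=∅
  b5: def={g,h} ue={g}
  b6: def={h} ue={d}
  b7: def={m,q} ue=∅
  b8: def={h,m} ue={h}

Live sets:
  b0 li=∅ lo={d,g,m}
  b1 li={d,g,m} lo={d,g}
  b2 li={d,g,m} lo={g}
  b3 li={d,g} lo={d}
  b4 li=∅ lo=∅
  b5 li={g} lo={h}
  b6 li={d} lo={h}
  b7 li={h} lo={h}
  b8 li={h} lo=∅

Interference:
  d: {g,j,m,q}
  g: {d,h,j,m,q}
  h: {g,m,q}
  j: {d,g,m}
  m: {d,g,h,j,q}
  q: {d,g,h,m}

Colouring:
  lower bound: {d,g,j,m} mutually conflict ⇒ χ ≥ 4
  4-colouring: r0={g}  r1={m}  r2={d,h}  r3={j,q}
  χ = 4

Answer: 4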